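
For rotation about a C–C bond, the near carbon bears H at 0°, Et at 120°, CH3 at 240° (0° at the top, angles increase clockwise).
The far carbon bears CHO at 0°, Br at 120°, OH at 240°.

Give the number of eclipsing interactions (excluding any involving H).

2

Non-H eclipsing pairs: Et(120°)/Br(120°); CH3(240°)/OH(240°) — 2 interactions.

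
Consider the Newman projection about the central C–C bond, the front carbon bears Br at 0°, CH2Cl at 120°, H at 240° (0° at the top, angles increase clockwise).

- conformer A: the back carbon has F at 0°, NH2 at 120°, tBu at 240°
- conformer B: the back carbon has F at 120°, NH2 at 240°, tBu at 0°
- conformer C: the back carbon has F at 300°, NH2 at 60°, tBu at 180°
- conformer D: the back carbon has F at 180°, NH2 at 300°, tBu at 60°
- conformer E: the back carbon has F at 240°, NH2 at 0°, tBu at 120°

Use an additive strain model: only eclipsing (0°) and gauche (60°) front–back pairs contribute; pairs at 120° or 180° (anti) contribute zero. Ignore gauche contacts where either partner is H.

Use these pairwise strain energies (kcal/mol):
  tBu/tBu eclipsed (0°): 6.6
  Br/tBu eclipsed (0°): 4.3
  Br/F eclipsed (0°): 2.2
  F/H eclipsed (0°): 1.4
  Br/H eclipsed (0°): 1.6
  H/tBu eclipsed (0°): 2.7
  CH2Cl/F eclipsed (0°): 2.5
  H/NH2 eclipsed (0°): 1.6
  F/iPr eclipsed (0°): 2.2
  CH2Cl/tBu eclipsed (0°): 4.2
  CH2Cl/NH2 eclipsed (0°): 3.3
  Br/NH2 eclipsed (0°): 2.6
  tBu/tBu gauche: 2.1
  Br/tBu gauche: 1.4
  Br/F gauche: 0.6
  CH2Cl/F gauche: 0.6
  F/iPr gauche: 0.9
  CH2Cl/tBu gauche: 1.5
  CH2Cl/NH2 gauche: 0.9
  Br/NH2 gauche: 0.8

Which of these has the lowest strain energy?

C

A is eclipsed. Br at 0° is eclipsed with F at 0° (2.2); CH2Cl at 120° is eclipsed with NH2 at 120° (3.3); H at 240° is eclipsed with tBu at 240° (2.7). Total 8.2 kcal/mol.
B is eclipsed. Br at 0° is eclipsed with tBu at 0° (4.3); CH2Cl at 120° is eclipsed with F at 120° (2.5); H at 240° is eclipsed with NH2 at 240° (1.6). Total 8.4 kcal/mol.
C is staggered. Br at 0° is gauche with F at 300° (0.6); Br at 0° is gauche with NH2 at 60° (0.8); CH2Cl at 120° is gauche with NH2 at 60° (0.9); CH2Cl at 120° is gauche with tBu at 180° (1.5). Total 3.8 kcal/mol.
D is staggered. Br at 0° is gauche with NH2 at 300° (0.8); Br at 0° is gauche with tBu at 60° (1.4); CH2Cl at 120° is gauche with F at 180° (0.6); CH2Cl at 120° is gauche with tBu at 60° (1.5). Total 4.3 kcal/mol.
E is eclipsed. Br at 0° is eclipsed with NH2 at 0° (2.6); CH2Cl at 120° is eclipsed with tBu at 120° (4.2); H at 240° is eclipsed with F at 240° (1.4). Total 8.2 kcal/mol.
C has the lowest total (3.8 kcal/mol).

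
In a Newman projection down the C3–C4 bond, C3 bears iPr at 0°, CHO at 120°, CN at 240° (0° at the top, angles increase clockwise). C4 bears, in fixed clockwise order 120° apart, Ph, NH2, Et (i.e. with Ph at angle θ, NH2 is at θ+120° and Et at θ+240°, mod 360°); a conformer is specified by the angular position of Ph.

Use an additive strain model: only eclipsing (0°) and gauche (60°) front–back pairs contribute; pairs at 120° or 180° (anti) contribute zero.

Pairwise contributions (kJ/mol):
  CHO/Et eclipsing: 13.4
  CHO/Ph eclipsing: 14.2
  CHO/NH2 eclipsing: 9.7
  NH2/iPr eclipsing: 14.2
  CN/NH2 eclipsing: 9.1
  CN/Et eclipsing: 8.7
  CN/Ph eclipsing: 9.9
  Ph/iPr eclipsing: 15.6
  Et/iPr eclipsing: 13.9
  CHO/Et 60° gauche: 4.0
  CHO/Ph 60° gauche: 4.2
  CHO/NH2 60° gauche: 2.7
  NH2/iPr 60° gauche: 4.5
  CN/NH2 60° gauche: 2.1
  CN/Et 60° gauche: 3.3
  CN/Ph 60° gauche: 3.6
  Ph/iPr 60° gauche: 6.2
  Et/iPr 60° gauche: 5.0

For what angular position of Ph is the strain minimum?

180°

Ph at 0° (eclipsed): iPr–Ph eclipsed, CHO–NH2 eclipsed, CN–Et eclipsed; 15.6 + 9.7 + 8.7 = 34.0 kJ/mol.
Ph at 60° (staggered): iPr–Ph gauche, iPr–Et gauche, CHO–Ph gauche, CHO–NH2 gauche, CN–NH2 gauche, CN–Et gauche; 6.2 + 5.0 + 4.2 + 2.7 + 2.1 + 3.3 = 23.5 kJ/mol.
Ph at 120° (eclipsed): iPr–Et eclipsed, CHO–Ph eclipsed, CN–NH2 eclipsed; 13.9 + 14.2 + 9.1 = 37.2 kJ/mol.
Ph at 180° (staggered): iPr–NH2 gauche, iPr–Et gauche, CHO–Ph gauche, CHO–Et gauche, CN–Ph gauche, CN–NH2 gauche; 4.5 + 5.0 + 4.2 + 4.0 + 3.6 + 2.1 = 23.4 kJ/mol.
Ph at 240° (eclipsed): iPr–NH2 eclipsed, CHO–Et eclipsed, CN–Ph eclipsed; 14.2 + 13.4 + 9.9 = 37.5 kJ/mol.
Ph at 300° (staggered): iPr–Ph gauche, iPr–NH2 gauche, CHO–NH2 gauche, CHO–Et gauche, CN–Ph gauche, CN–Et gauche; 6.2 + 4.5 + 2.7 + 4.0 + 3.6 + 3.3 = 24.3 kJ/mol.
The minimum (23.4 kJ/mol) occurs with Ph at 180°.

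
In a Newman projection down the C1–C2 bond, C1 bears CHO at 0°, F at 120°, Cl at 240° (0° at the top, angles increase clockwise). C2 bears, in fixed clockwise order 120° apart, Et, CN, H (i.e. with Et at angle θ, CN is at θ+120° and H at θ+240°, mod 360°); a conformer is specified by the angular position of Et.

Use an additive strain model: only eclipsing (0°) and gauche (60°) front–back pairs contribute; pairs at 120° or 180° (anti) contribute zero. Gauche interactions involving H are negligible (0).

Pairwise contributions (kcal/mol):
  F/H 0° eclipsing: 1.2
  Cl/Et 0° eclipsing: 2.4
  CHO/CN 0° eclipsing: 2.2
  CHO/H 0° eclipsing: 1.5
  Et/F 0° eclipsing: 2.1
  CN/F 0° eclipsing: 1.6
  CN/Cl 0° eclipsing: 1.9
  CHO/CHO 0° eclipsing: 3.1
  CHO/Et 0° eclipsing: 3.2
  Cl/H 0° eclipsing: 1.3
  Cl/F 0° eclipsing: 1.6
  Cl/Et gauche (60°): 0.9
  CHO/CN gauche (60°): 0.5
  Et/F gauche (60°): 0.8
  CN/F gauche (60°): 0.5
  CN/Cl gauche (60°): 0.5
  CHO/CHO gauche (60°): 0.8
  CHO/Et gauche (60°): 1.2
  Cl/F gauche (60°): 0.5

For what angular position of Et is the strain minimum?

180°

Et at 0° (eclipsed): CHO–Et eclipsed, F–CN eclipsed, Cl–H eclipsed; 3.2 + 1.6 + 1.3 = 6.1 kcal/mol.
Et at 60° (staggered): CHO–Et gauche, F–Et gauche, F–CN gauche, Cl–CN gauche; 1.2 + 0.8 + 0.5 + 0.5 = 3.0 kcal/mol.
Et at 120° (eclipsed): CHO–H eclipsed, F–Et eclipsed, Cl–CN eclipsed; 1.5 + 2.1 + 1.9 = 5.5 kcal/mol.
Et at 180° (staggered): CHO–CN gauche, F–Et gauche, Cl–Et gauche, Cl–CN gauche; 0.5 + 0.8 + 0.9 + 0.5 = 2.7 kcal/mol.
Et at 240° (eclipsed): CHO–CN eclipsed, F–H eclipsed, Cl–Et eclipsed; 2.2 + 1.2 + 2.4 = 5.8 kcal/mol.
Et at 300° (staggered): CHO–Et gauche, CHO–CN gauche, F–CN gauche, Cl–Et gauche; 1.2 + 0.5 + 0.5 + 0.9 = 3.1 kcal/mol.
The minimum (2.7 kcal/mol) occurs with Et at 180°.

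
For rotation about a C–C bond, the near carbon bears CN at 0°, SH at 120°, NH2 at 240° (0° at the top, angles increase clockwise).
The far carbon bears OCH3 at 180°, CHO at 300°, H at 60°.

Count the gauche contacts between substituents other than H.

Non-H gauche pairs: CN(0°)/CHO(300°); SH(120°)/OCH3(180°); NH2(240°)/OCH3(180°); NH2(240°)/CHO(300°) — 4 interactions.

4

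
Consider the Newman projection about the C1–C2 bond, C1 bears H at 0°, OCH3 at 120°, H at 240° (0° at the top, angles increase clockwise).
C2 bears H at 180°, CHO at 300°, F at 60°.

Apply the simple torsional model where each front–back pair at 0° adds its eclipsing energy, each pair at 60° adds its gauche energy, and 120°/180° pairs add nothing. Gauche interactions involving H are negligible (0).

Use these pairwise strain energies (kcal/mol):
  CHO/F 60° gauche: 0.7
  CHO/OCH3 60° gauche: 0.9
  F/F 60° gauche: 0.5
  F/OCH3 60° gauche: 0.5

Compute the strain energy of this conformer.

This conformer is staggered. OCH3 at 120° is gauche with F at 60° (0.5). Total 0.5 kcal/mol.

0.5 kcal/mol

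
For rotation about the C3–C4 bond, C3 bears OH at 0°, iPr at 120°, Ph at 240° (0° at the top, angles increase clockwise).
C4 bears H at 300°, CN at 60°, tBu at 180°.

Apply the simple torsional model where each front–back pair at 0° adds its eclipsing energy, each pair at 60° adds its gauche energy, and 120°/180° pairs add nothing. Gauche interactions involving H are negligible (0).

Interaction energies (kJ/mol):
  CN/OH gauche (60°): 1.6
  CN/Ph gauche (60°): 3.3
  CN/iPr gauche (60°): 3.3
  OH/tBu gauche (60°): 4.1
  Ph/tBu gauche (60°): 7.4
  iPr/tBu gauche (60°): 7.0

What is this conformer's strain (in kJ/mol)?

19.3 kJ/mol

This conformer (staggered): OH–CN gauche, iPr–CN gauche, iPr–tBu gauche, Ph–tBu gauche; 1.6 + 3.3 + 7.0 + 7.4 = 19.3 kJ/mol.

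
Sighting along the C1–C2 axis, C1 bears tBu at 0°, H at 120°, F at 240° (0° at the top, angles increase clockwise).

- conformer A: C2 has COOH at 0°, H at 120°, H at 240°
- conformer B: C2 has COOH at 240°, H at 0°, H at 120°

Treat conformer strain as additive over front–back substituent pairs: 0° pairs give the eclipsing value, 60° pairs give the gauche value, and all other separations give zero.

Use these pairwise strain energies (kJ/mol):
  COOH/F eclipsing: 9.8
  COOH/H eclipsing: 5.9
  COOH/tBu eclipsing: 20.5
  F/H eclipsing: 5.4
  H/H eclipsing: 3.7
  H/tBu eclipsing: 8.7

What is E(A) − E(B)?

+7.4 kJ/mol

A is eclipsed. tBu at 0° is eclipsed with COOH at 0° (20.5); H at 120° is eclipsed with H at 120° (3.7); F at 240° is eclipsed with H at 240° (5.4). Total 29.6 kJ/mol.
B is eclipsed. tBu at 0° is eclipsed with H at 0° (8.7); H at 120° is eclipsed with H at 120° (3.7); F at 240° is eclipsed with COOH at 240° (9.8). Total 22.2 kJ/mol.
E(A) − E(B) = 29.6 − 22.2 = +7.4 kJ/mol.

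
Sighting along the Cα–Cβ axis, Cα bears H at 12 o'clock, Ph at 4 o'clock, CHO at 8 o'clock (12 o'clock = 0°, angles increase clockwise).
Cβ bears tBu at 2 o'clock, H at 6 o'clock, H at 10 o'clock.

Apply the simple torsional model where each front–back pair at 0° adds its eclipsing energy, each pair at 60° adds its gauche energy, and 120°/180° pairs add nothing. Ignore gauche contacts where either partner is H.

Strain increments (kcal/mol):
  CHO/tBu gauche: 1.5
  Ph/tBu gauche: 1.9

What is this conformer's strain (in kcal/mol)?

This conformer (staggered): Ph(120°)/tBu(60°) gauche 1.9 → 1.9 kcal/mol.

1.9 kcal/mol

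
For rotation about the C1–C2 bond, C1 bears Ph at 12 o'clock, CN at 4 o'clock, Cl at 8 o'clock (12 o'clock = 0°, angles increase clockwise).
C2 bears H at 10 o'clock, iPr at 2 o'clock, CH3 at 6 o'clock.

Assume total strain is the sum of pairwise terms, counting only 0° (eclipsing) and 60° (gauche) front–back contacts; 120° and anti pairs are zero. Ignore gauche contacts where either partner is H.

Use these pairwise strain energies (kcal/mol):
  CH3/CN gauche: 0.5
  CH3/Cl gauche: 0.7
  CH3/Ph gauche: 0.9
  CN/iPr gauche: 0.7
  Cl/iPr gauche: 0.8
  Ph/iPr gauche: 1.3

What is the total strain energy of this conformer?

This conformer is staggered. Ph at 0° is gauche with iPr at 60° (1.3); CN at 120° is gauche with iPr at 60° (0.7); CN at 120° is gauche with CH3 at 180° (0.5); Cl at 240° is gauche with CH3 at 180° (0.7). Total 3.2 kcal/mol.

3.2 kcal/mol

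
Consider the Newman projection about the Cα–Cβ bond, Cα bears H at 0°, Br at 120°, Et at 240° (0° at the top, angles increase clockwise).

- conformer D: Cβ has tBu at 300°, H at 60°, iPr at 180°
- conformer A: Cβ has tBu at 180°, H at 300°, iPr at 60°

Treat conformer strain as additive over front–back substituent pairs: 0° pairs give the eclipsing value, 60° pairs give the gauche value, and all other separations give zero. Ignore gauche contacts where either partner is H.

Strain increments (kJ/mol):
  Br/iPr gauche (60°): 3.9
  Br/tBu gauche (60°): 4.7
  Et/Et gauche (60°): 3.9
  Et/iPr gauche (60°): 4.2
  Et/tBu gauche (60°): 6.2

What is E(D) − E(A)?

D is staggered. Br at 120° is gauche with iPr at 180° (3.9); Et at 240° is gauche with tBu at 300° (6.2); Et at 240° is gauche with iPr at 180° (4.2). Total 14.3 kJ/mol.
A is staggered. Br at 120° is gauche with tBu at 180° (4.7); Br at 120° is gauche with iPr at 60° (3.9); Et at 240° is gauche with tBu at 180° (6.2). Total 14.8 kJ/mol.
E(D) − E(A) = 14.3 − 14.8 = -0.5 kJ/mol.

-0.5 kJ/mol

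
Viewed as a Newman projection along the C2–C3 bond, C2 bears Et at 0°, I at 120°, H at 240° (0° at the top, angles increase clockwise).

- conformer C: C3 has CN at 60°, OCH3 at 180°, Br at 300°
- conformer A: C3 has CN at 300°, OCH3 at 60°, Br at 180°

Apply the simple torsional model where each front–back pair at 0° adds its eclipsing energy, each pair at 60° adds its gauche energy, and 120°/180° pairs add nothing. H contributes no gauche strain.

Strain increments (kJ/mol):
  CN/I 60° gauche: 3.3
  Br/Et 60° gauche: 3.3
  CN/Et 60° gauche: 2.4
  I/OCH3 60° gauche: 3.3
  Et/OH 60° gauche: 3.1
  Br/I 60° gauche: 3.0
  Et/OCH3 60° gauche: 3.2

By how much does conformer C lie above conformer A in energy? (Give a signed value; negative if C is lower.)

+0.4 kJ/mol

C is staggered. Et at 0° is gauche with CN at 60° (2.4); Et at 0° is gauche with Br at 300° (3.3); I at 120° is gauche with CN at 60° (3.3); I at 120° is gauche with OCH3 at 180° (3.3). Total 12.3 kJ/mol.
A is staggered. Et at 0° is gauche with CN at 300° (2.4); Et at 0° is gauche with OCH3 at 60° (3.2); I at 120° is gauche with OCH3 at 60° (3.3); I at 120° is gauche with Br at 180° (3.0). Total 11.9 kJ/mol.
E(C) − E(A) = 12.3 − 11.9 = +0.4 kJ/mol.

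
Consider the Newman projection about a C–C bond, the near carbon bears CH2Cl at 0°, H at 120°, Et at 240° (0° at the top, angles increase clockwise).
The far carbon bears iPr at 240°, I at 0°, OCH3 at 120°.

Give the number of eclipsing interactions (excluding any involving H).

Non-H eclipsing pairs: CH2Cl(0°)/I(0°); Et(240°)/iPr(240°) — 2 interactions.

2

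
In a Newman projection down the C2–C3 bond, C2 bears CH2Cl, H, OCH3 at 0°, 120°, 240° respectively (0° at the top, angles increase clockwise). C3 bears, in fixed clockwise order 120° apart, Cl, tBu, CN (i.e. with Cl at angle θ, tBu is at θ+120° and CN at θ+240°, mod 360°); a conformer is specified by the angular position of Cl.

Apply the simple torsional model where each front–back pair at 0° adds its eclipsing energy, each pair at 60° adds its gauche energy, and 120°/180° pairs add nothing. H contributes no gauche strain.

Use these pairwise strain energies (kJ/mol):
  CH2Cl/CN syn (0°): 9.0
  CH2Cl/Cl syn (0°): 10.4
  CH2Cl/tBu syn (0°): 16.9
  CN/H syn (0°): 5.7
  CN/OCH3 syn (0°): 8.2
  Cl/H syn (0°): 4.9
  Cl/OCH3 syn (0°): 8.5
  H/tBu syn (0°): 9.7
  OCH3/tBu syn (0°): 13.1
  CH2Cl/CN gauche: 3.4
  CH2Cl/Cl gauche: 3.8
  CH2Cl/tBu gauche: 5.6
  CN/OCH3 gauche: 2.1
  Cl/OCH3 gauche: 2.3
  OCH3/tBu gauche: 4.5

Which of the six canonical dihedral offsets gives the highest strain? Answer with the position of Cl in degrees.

240°

Cl at 0° (eclipsed): CH2Cl–Cl eclipsed, H–tBu eclipsed, OCH3–CN eclipsed; 10.4 + 9.7 + 8.2 = 28.3 kJ/mol.
Cl at 60° (staggered): CH2Cl–Cl gauche, CH2Cl–CN gauche, OCH3–tBu gauche, OCH3–CN gauche; 3.8 + 3.4 + 4.5 + 2.1 = 13.8 kJ/mol.
Cl at 120° (eclipsed): CH2Cl–CN eclipsed, H–Cl eclipsed, OCH3–tBu eclipsed; 9.0 + 4.9 + 13.1 = 27.0 kJ/mol.
Cl at 180° (staggered): CH2Cl–tBu gauche, CH2Cl–CN gauche, OCH3–Cl gauche, OCH3–tBu gauche; 5.6 + 3.4 + 2.3 + 4.5 = 15.8 kJ/mol.
Cl at 240° (eclipsed): CH2Cl–tBu eclipsed, H–CN eclipsed, OCH3–Cl eclipsed; 16.9 + 5.7 + 8.5 = 31.1 kJ/mol.
Cl at 300° (staggered): CH2Cl–Cl gauche, CH2Cl–tBu gauche, OCH3–Cl gauche, OCH3–CN gauche; 3.8 + 5.6 + 2.3 + 2.1 = 13.8 kJ/mol.
The maximum (31.1 kJ/mol) occurs with Cl at 240°.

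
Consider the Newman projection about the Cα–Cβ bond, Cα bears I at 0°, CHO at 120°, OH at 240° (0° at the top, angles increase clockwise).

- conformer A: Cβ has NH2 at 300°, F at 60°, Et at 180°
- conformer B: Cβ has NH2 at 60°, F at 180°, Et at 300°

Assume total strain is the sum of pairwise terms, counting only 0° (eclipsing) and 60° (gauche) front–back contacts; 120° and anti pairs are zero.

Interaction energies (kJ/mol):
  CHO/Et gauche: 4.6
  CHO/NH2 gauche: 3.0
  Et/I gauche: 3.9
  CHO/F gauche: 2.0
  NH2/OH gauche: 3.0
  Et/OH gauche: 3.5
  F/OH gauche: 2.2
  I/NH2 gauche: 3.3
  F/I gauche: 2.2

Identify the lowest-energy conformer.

A (staggered): I–NH2 gauche, I–F gauche, CHO–F gauche, CHO–Et gauche, OH–NH2 gauche, OH–Et gauche; 3.3 + 2.2 + 2.0 + 4.6 + 3.0 + 3.5 = 18.6 kJ/mol.
B (staggered): I–NH2 gauche, I–Et gauche, CHO–NH2 gauche, CHO–F gauche, OH–F gauche, OH–Et gauche; 3.3 + 3.9 + 3.0 + 2.0 + 2.2 + 3.5 = 17.9 kJ/mol.
B has the lowest total (17.9 kJ/mol).

B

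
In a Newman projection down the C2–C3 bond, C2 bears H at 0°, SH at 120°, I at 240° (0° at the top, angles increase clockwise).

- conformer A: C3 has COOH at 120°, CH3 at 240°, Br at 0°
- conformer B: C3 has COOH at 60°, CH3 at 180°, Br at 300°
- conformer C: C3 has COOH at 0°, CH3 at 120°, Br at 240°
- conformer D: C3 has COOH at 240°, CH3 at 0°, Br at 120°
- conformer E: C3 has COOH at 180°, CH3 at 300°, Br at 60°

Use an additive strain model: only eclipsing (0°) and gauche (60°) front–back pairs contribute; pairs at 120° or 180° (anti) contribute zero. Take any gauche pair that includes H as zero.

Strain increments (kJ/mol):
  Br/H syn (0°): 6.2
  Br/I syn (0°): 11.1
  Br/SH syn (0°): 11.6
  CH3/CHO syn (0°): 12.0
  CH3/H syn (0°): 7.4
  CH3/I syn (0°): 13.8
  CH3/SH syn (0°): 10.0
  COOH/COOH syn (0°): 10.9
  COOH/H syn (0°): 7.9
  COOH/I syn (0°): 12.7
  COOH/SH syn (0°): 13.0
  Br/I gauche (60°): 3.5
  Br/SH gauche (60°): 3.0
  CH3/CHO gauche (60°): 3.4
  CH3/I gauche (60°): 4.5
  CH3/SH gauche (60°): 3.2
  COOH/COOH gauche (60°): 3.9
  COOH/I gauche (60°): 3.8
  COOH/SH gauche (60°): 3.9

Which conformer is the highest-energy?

A (eclipsed): H(0°)/Br(0°) eclipsed 6.2; SH(120°)/COOH(120°) eclipsed 13.0; I(240°)/CH3(240°) eclipsed 13.8 → 33.0 kJ/mol.
B (staggered): SH(120°)/COOH(60°) gauche 3.9; SH(120°)/CH3(180°) gauche 3.2; I(240°)/CH3(180°) gauche 4.5; I(240°)/Br(300°) gauche 3.5 → 15.1 kJ/mol.
C (eclipsed): H(0°)/COOH(0°) eclipsed 7.9; SH(120°)/CH3(120°) eclipsed 10.0; I(240°)/Br(240°) eclipsed 11.1 → 29.0 kJ/mol.
D (eclipsed): H(0°)/CH3(0°) eclipsed 7.4; SH(120°)/Br(120°) eclipsed 11.6; I(240°)/COOH(240°) eclipsed 12.7 → 31.7 kJ/mol.
E (staggered): SH(120°)/COOH(180°) gauche 3.9; SH(120°)/Br(60°) gauche 3.0; I(240°)/COOH(180°) gauche 3.8; I(240°)/CH3(300°) gauche 4.5 → 15.2 kJ/mol.
A has the highest total (33.0 kJ/mol).

A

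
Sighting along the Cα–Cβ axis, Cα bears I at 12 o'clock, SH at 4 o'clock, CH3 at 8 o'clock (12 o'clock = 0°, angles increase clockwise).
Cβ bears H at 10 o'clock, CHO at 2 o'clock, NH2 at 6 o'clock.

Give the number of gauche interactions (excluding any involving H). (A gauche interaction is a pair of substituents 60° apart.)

Non-H gauche pairs: I(0°)/CHO(60°); SH(120°)/CHO(60°); SH(120°)/NH2(180°); CH3(240°)/NH2(180°) — 4 interactions.

4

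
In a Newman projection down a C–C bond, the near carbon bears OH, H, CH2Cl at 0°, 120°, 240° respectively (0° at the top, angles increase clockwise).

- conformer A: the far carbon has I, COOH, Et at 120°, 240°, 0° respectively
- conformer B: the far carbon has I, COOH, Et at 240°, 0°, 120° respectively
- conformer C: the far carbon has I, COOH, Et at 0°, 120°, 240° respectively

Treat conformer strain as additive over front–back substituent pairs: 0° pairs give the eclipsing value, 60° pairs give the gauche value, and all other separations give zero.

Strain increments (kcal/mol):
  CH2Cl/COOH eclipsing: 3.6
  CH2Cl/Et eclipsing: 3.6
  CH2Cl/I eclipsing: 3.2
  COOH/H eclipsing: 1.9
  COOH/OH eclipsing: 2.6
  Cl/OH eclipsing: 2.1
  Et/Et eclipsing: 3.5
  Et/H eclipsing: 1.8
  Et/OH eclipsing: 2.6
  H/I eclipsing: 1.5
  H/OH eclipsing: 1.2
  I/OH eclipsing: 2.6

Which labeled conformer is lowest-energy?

B

A (eclipsed): OH–Et eclipsed, H–I eclipsed, CH2Cl–COOH eclipsed; 2.6 + 1.5 + 3.6 = 7.7 kcal/mol.
B (eclipsed): OH–COOH eclipsed, H–Et eclipsed, CH2Cl–I eclipsed; 2.6 + 1.8 + 3.2 = 7.6 kcal/mol.
C (eclipsed): OH–I eclipsed, H–COOH eclipsed, CH2Cl–Et eclipsed; 2.6 + 1.9 + 3.6 = 8.1 kcal/mol.
B has the lowest total (7.6 kcal/mol).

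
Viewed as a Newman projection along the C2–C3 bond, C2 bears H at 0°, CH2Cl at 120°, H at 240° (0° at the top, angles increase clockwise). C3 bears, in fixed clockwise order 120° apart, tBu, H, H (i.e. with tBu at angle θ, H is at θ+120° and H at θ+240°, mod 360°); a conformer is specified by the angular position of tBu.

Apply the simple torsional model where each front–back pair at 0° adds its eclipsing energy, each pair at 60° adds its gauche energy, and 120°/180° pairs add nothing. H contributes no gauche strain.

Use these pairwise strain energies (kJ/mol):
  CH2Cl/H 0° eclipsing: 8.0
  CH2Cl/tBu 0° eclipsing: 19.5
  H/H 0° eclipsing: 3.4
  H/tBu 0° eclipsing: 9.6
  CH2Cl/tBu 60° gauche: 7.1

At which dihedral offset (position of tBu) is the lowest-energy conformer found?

300°

tBu at 0° (eclipsed): H(0°)/tBu(0°) eclipsed 9.6; CH2Cl(120°)/H(120°) eclipsed 8.0; H(240°)/H(240°) eclipsed 3.4 → 21.0 kJ/mol.
tBu at 60° (staggered): CH2Cl(120°)/tBu(60°) gauche 7.1 → 7.1 kJ/mol.
tBu at 120° (eclipsed): H(0°)/H(0°) eclipsed 3.4; CH2Cl(120°)/tBu(120°) eclipsed 19.5; H(240°)/H(240°) eclipsed 3.4 → 26.3 kJ/mol.
tBu at 180° (staggered): CH2Cl(120°)/tBu(180°) gauche 7.1 → 7.1 kJ/mol.
tBu at 240° (eclipsed): H(0°)/H(0°) eclipsed 3.4; CH2Cl(120°)/H(120°) eclipsed 8.0; H(240°)/tBu(240°) eclipsed 9.6 → 21.0 kJ/mol.
tBu at 300° (staggered): no non-H gauche contacts → 0.0 kJ/mol.
The minimum (0.0 kJ/mol) occurs with tBu at 300°.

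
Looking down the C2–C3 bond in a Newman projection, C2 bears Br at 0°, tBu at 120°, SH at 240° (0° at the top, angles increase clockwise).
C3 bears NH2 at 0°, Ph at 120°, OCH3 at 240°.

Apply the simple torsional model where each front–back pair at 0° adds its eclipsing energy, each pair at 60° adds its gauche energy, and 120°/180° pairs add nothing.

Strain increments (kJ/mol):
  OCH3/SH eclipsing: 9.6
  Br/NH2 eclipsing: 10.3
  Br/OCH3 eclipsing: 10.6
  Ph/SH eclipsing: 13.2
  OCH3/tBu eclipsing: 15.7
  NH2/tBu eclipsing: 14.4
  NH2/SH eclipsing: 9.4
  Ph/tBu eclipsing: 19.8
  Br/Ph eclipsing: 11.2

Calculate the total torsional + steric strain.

39.7 kJ/mol

This conformer is eclipsed. Br at 0° is eclipsed with NH2 at 0° (10.3); tBu at 120° is eclipsed with Ph at 120° (19.8); SH at 240° is eclipsed with OCH3 at 240° (9.6). Total 39.7 kJ/mol.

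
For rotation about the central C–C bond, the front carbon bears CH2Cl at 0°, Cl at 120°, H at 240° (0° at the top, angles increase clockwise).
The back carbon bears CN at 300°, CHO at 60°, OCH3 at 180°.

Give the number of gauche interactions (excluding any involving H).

Non-H gauche pairs: CH2Cl(0°)/CN(300°); CH2Cl(0°)/CHO(60°); Cl(120°)/CHO(60°); Cl(120°)/OCH3(180°) — 4 interactions.

4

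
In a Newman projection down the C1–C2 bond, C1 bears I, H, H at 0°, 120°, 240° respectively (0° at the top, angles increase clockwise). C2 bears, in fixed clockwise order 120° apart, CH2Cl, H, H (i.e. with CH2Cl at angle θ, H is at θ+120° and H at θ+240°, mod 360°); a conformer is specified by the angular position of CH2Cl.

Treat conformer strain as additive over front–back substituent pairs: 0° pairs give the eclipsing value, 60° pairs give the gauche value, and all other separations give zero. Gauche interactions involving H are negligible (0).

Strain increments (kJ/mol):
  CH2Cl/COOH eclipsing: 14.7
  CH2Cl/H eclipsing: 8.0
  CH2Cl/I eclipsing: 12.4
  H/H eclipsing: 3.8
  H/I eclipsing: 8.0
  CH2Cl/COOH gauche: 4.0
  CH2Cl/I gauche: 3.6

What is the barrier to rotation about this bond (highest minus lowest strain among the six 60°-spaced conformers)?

CH2Cl at 0° is eclipsed. I at 0° is eclipsed with CH2Cl at 0° (12.4); H at 120° is eclipsed with H at 120° (3.8); H at 240° is eclipsed with H at 240° (3.8). Total 20.0 kJ/mol.
CH2Cl at 60° is staggered. I at 0° is gauche with CH2Cl at 60° (3.6). Total 3.6 kJ/mol.
CH2Cl at 120° is eclipsed. I at 0° is eclipsed with H at 0° (8.0); H at 120° is eclipsed with CH2Cl at 120° (8.0); H at 240° is eclipsed with H at 240° (3.8). Total 19.8 kJ/mol.
CH2Cl at 180° (staggered): no non-H gauche contacts → 0.0 kJ/mol.
CH2Cl at 240° is eclipsed. I at 0° is eclipsed with H at 0° (8.0); H at 120° is eclipsed with H at 120° (3.8); H at 240° is eclipsed with CH2Cl at 240° (8.0). Total 19.8 kJ/mol.
CH2Cl at 300° is staggered. I at 0° is gauche with CH2Cl at 300° (3.6). Total 3.6 kJ/mol.
Max at 0° (20.0 kJ/mol), min at 180° (0.0 kJ/mol); barrier = 20.0 kJ/mol.

20.0 kJ/mol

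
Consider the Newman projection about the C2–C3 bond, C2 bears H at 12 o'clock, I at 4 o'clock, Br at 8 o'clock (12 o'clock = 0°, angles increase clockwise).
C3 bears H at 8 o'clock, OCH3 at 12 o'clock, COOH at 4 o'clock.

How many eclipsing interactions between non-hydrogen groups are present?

1

Non-H eclipsing pairs: I(120°)/COOH(120°) — 1 interaction.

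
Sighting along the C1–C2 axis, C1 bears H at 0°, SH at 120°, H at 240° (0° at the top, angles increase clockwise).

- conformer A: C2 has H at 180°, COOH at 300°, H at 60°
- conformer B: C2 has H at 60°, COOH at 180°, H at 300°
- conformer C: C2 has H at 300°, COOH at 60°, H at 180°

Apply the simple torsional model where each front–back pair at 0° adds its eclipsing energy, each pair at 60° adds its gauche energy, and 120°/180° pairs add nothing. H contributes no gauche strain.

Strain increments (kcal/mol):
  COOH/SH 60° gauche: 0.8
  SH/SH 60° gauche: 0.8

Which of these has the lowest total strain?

A

A (staggered): no non-H gauche contacts → 0.0 kcal/mol.
B (staggered): SH(120°)/COOH(180°) gauche 0.8 → 0.8 kcal/mol.
C (staggered): SH(120°)/COOH(60°) gauche 0.8 → 0.8 kcal/mol.
A has the lowest total (0.0 kcal/mol).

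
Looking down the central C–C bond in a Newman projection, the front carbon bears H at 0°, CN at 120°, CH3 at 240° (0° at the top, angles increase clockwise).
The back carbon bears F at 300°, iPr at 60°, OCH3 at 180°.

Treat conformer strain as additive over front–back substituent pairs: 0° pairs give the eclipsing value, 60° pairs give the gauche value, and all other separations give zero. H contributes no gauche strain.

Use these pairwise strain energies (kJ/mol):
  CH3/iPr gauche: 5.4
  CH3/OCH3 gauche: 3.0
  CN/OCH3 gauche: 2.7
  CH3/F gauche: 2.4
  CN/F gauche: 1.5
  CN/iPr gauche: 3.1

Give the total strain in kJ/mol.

11.2 kJ/mol

This conformer (staggered): CN(120°)/iPr(60°) gauche 3.1; CN(120°)/OCH3(180°) gauche 2.7; CH3(240°)/F(300°) gauche 2.4; CH3(240°)/OCH3(180°) gauche 3.0 → 11.2 kJ/mol.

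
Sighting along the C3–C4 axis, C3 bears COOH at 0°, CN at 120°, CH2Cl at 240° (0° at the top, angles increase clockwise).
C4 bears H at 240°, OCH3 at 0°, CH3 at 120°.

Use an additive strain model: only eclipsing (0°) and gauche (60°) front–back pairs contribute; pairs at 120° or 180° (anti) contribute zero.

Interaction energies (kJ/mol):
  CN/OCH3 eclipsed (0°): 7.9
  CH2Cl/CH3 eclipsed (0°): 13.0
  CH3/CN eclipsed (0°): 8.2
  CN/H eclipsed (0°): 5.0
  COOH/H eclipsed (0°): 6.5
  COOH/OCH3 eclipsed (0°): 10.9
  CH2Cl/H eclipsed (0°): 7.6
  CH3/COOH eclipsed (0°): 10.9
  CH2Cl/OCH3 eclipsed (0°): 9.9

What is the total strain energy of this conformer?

26.7 kJ/mol

This conformer (eclipsed): COOH–OCH3 eclipsed, CN–CH3 eclipsed, CH2Cl–H eclipsed; 10.9 + 8.2 + 7.6 = 26.7 kJ/mol.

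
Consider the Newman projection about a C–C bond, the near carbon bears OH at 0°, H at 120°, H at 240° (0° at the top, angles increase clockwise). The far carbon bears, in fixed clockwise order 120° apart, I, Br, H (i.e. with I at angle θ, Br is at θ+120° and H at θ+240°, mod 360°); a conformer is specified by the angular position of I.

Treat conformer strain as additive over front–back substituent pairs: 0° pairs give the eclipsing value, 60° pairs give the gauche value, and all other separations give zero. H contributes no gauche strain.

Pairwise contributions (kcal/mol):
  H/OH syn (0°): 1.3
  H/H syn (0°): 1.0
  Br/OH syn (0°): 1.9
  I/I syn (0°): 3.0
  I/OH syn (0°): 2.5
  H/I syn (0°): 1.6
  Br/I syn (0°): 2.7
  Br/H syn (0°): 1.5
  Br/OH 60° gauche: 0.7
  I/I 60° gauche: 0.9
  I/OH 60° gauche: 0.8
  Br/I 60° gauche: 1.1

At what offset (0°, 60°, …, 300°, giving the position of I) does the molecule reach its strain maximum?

I at 0° (eclipsed): OH–I eclipsed, H–Br eclipsed, H–H eclipsed; 2.5 + 1.5 + 1.0 = 5.0 kcal/mol.
I at 60° (staggered): OH–I gauche; 0.8 = 0.8 kcal/mol.
I at 120° (eclipsed): OH–H eclipsed, H–I eclipsed, H–Br eclipsed; 1.3 + 1.6 + 1.5 = 4.4 kcal/mol.
I at 180° (staggered): OH–Br gauche; 0.7 = 0.7 kcal/mol.
I at 240° (eclipsed): OH–Br eclipsed, H–H eclipsed, H–I eclipsed; 1.9 + 1.0 + 1.6 = 4.5 kcal/mol.
I at 300° (staggered): OH–I gauche, OH–Br gauche; 0.8 + 0.7 = 1.5 kcal/mol.
The maximum (5.0 kcal/mol) occurs with I at 0°.

0°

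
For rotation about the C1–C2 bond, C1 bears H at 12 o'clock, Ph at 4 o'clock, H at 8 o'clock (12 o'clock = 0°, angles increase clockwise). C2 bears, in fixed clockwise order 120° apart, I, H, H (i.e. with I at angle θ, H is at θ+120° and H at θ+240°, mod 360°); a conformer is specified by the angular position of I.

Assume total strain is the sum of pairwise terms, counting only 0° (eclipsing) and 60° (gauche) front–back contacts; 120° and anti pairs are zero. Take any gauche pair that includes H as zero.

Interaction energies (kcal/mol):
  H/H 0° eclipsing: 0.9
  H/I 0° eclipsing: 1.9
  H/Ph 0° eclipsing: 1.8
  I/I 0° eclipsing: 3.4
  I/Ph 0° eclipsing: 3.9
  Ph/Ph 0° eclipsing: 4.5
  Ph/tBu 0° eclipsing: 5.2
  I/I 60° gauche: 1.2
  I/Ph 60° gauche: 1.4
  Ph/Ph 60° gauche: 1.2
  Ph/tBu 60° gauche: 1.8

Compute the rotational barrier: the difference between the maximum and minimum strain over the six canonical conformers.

5.7 kcal/mol

I at 0° (eclipsed): H(0°)/I(0°) eclipsed 1.9; Ph(120°)/H(120°) eclipsed 1.8; H(240°)/H(240°) eclipsed 0.9 → 4.6 kcal/mol.
I at 60° (staggered): Ph(120°)/I(60°) gauche 1.4 → 1.4 kcal/mol.
I at 120° (eclipsed): H(0°)/H(0°) eclipsed 0.9; Ph(120°)/I(120°) eclipsed 3.9; H(240°)/H(240°) eclipsed 0.9 → 5.7 kcal/mol.
I at 180° (staggered): Ph(120°)/I(180°) gauche 1.4 → 1.4 kcal/mol.
I at 240° (eclipsed): H(0°)/H(0°) eclipsed 0.9; Ph(120°)/H(120°) eclipsed 1.8; H(240°)/I(240°) eclipsed 1.9 → 4.6 kcal/mol.
I at 300° (staggered): no non-H gauche contacts → 0.0 kcal/mol.
Max at 120° (5.7 kcal/mol), min at 300° (0.0 kcal/mol); barrier = 5.7 kcal/mol.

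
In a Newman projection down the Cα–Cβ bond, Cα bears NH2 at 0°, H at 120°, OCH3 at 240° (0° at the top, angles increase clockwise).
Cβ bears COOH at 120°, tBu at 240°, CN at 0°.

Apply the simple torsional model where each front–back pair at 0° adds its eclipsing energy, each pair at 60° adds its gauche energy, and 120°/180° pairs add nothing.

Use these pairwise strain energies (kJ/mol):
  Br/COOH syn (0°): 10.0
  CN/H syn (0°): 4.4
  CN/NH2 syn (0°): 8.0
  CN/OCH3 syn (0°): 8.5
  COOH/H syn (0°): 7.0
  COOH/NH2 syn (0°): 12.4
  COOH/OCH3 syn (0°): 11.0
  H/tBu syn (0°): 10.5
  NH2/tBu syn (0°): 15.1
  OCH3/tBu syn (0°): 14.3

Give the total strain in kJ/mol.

29.3 kJ/mol

This conformer is eclipsed. NH2 at 0° is eclipsed with CN at 0° (8.0); H at 120° is eclipsed with COOH at 120° (7.0); OCH3 at 240° is eclipsed with tBu at 240° (14.3). Total 29.3 kJ/mol.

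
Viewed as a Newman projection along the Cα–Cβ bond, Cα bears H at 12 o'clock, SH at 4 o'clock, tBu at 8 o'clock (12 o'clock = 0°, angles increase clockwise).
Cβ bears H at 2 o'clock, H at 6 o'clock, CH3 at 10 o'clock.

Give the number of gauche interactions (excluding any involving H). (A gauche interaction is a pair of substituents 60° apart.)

Non-H gauche pairs: tBu(240°)/CH3(300°) — 1 interaction.

1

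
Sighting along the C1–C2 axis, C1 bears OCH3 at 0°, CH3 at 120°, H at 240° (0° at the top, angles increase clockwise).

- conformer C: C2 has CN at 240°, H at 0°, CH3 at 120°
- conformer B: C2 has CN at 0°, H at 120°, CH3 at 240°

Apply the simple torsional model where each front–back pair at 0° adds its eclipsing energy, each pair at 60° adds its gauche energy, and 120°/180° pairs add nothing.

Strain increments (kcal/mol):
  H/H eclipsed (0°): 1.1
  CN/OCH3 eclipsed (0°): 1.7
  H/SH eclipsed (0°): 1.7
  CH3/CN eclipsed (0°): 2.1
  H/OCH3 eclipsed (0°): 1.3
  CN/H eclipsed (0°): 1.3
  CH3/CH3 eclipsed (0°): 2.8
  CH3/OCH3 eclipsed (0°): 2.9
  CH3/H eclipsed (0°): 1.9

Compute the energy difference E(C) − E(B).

C (eclipsed): OCH3–H eclipsed, CH3–CH3 eclipsed, H–CN eclipsed; 1.3 + 2.8 + 1.3 = 5.4 kcal/mol.
B (eclipsed): OCH3–CN eclipsed, CH3–H eclipsed, H–CH3 eclipsed; 1.7 + 1.9 + 1.9 = 5.5 kcal/mol.
E(C) − E(B) = 5.4 − 5.5 = -0.1 kcal/mol.

-0.1 kcal/mol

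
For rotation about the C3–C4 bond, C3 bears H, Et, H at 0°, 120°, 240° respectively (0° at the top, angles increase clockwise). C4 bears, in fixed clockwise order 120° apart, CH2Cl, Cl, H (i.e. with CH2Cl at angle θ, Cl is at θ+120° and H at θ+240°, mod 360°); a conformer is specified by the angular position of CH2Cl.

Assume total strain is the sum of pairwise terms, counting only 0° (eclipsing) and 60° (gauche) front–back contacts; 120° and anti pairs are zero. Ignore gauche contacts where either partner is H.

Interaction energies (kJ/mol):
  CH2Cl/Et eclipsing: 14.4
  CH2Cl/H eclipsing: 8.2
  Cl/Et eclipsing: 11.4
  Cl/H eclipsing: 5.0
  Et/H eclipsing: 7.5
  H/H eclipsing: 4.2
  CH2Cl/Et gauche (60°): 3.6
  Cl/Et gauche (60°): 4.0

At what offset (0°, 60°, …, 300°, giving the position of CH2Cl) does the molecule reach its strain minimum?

CH2Cl at 0° is eclipsed. H at 0° is eclipsed with CH2Cl at 0° (8.2); Et at 120° is eclipsed with Cl at 120° (11.4); H at 240° is eclipsed with H at 240° (4.2). Total 23.8 kJ/mol.
CH2Cl at 60° is staggered. Et at 120° is gauche with CH2Cl at 60° (3.6); Et at 120° is gauche with Cl at 180° (4.0). Total 7.6 kJ/mol.
CH2Cl at 120° is eclipsed. H at 0° is eclipsed with H at 0° (4.2); Et at 120° is eclipsed with CH2Cl at 120° (14.4); H at 240° is eclipsed with Cl at 240° (5.0). Total 23.6 kJ/mol.
CH2Cl at 180° is staggered. Et at 120° is gauche with CH2Cl at 180° (3.6). Total 3.6 kJ/mol.
CH2Cl at 240° is eclipsed. H at 0° is eclipsed with Cl at 0° (5.0); Et at 120° is eclipsed with H at 120° (7.5); H at 240° is eclipsed with CH2Cl at 240° (8.2). Total 20.7 kJ/mol.
CH2Cl at 300° is staggered. Et at 120° is gauche with Cl at 60° (4.0). Total 4.0 kJ/mol.
The minimum (3.6 kJ/mol) occurs with CH2Cl at 180°.

180°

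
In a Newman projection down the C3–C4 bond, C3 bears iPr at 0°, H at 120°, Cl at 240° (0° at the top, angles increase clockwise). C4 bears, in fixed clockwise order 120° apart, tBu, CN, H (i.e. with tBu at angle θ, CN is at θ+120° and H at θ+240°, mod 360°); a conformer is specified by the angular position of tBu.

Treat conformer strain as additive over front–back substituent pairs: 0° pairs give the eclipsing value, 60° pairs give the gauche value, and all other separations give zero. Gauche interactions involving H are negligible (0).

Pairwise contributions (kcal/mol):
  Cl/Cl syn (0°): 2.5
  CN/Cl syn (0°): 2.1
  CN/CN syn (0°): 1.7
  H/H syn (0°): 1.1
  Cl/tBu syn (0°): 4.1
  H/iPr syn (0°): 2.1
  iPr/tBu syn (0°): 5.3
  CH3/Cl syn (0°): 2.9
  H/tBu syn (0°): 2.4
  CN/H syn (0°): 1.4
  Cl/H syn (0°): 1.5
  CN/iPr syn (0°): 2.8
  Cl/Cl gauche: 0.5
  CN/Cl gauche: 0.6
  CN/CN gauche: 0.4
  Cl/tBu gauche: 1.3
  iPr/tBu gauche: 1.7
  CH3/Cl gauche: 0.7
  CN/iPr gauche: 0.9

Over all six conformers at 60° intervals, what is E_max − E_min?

5.9 kcal/mol

tBu at 0° (eclipsed): iPr(0°)/tBu(0°) eclipsed 5.3; H(120°)/CN(120°) eclipsed 1.4; Cl(240°)/H(240°) eclipsed 1.5 → 8.2 kcal/mol.
tBu at 60° (staggered): iPr(0°)/tBu(60°) gauche 1.7; Cl(240°)/CN(180°) gauche 0.6 → 2.3 kcal/mol.
tBu at 120° (eclipsed): iPr(0°)/H(0°) eclipsed 2.1; H(120°)/tBu(120°) eclipsed 2.4; Cl(240°)/CN(240°) eclipsed 2.1 → 6.6 kcal/mol.
tBu at 180° (staggered): iPr(0°)/CN(300°) gauche 0.9; Cl(240°)/tBu(180°) gauche 1.3; Cl(240°)/CN(300°) gauche 0.6 → 2.8 kcal/mol.
tBu at 240° (eclipsed): iPr(0°)/CN(0°) eclipsed 2.8; H(120°)/H(120°) eclipsed 1.1; Cl(240°)/tBu(240°) eclipsed 4.1 → 8.0 kcal/mol.
tBu at 300° (staggered): iPr(0°)/tBu(300°) gauche 1.7; iPr(0°)/CN(60°) gauche 0.9; Cl(240°)/tBu(300°) gauche 1.3 → 3.9 kcal/mol.
Max at 0° (8.2 kcal/mol), min at 60° (2.3 kcal/mol); barrier = 5.9 kcal/mol.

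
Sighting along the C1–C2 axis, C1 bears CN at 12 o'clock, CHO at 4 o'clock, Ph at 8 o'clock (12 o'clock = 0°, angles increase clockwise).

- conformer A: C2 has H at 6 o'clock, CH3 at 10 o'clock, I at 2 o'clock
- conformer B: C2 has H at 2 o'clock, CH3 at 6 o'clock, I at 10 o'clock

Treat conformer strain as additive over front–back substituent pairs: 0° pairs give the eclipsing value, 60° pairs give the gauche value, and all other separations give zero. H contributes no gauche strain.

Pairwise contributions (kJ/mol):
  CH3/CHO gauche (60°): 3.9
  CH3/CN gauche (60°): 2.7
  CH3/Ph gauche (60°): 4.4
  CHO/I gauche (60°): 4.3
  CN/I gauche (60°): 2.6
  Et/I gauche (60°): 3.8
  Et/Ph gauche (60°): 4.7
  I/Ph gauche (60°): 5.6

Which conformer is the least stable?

A (staggered): CN–CH3 gauche, CN–I gauche, CHO–I gauche, Ph–CH3 gauche; 2.7 + 2.6 + 4.3 + 4.4 = 14.0 kJ/mol.
B (staggered): CN–I gauche, CHO–CH3 gauche, Ph–CH3 gauche, Ph–I gauche; 2.6 + 3.9 + 4.4 + 5.6 = 16.5 kJ/mol.
B has the highest total (16.5 kJ/mol).

B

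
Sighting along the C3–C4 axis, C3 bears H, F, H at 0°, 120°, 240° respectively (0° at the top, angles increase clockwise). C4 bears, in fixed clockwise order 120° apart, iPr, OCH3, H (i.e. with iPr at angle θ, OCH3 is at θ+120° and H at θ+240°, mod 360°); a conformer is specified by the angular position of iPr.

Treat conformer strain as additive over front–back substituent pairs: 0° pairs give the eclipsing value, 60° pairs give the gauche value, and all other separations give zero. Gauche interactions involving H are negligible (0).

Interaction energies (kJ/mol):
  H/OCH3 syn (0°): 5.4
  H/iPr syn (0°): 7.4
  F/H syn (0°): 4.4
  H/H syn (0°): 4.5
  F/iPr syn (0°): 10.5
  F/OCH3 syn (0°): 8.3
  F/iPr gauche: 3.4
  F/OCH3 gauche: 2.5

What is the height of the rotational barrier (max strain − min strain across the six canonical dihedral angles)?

17.9 kJ/mol

iPr at 0° (eclipsed): H(0°)/iPr(0°) eclipsed 7.4; F(120°)/OCH3(120°) eclipsed 8.3; H(240°)/H(240°) eclipsed 4.5 → 20.2 kJ/mol.
iPr at 60° (staggered): F(120°)/iPr(60°) gauche 3.4; F(120°)/OCH3(180°) gauche 2.5 → 5.9 kJ/mol.
iPr at 120° (eclipsed): H(0°)/H(0°) eclipsed 4.5; F(120°)/iPr(120°) eclipsed 10.5; H(240°)/OCH3(240°) eclipsed 5.4 → 20.4 kJ/mol.
iPr at 180° (staggered): F(120°)/iPr(180°) gauche 3.4 → 3.4 kJ/mol.
iPr at 240° (eclipsed): H(0°)/OCH3(0°) eclipsed 5.4; F(120°)/H(120°) eclipsed 4.4; H(240°)/iPr(240°) eclipsed 7.4 → 17.2 kJ/mol.
iPr at 300° (staggered): F(120°)/OCH3(60°) gauche 2.5 → 2.5 kJ/mol.
Max at 120° (20.4 kJ/mol), min at 300° (2.5 kJ/mol); barrier = 17.9 kJ/mol.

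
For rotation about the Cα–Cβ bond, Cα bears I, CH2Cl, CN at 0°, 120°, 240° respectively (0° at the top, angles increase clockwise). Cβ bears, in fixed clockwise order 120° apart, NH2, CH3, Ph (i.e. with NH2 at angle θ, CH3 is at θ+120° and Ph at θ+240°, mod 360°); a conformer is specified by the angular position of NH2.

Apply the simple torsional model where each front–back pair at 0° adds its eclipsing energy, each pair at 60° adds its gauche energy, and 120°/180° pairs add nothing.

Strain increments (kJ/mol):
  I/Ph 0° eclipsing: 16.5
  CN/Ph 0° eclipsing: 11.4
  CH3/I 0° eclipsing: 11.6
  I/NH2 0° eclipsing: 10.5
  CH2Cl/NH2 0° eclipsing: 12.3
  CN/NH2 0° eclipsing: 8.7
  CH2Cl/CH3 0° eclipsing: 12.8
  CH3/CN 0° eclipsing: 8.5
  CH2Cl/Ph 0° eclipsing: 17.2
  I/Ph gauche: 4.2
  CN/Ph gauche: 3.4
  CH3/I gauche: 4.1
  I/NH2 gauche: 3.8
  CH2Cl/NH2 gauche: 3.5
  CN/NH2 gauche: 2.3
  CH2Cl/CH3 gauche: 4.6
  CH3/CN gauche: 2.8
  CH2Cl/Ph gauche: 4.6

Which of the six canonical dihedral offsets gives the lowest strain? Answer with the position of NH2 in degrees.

NH2 at 0° (eclipsed): I–NH2 eclipsed, CH2Cl–CH3 eclipsed, CN–Ph eclipsed; 10.5 + 12.8 + 11.4 = 34.7 kJ/mol.
NH2 at 60° (staggered): I–NH2 gauche, I–Ph gauche, CH2Cl–NH2 gauche, CH2Cl–CH3 gauche, CN–CH3 gauche, CN–Ph gauche; 3.8 + 4.2 + 3.5 + 4.6 + 2.8 + 3.4 = 22.3 kJ/mol.
NH2 at 120° (eclipsed): I–Ph eclipsed, CH2Cl–NH2 eclipsed, CN–CH3 eclipsed; 16.5 + 12.3 + 8.5 = 37.3 kJ/mol.
NH2 at 180° (staggered): I–CH3 gauche, I–Ph gauche, CH2Cl–NH2 gauche, CH2Cl–Ph gauche, CN–NH2 gauche, CN–CH3 gauche; 4.1 + 4.2 + 3.5 + 4.6 + 2.3 + 2.8 = 21.5 kJ/mol.
NH2 at 240° (eclipsed): I–CH3 eclipsed, CH2Cl–Ph eclipsed, CN–NH2 eclipsed; 11.6 + 17.2 + 8.7 = 37.5 kJ/mol.
NH2 at 300° (staggered): I–NH2 gauche, I–CH3 gauche, CH2Cl–CH3 gauche, CH2Cl–Ph gauche, CN–NH2 gauche, CN–Ph gauche; 3.8 + 4.1 + 4.6 + 4.6 + 2.3 + 3.4 = 22.8 kJ/mol.
The minimum (21.5 kJ/mol) occurs with NH2 at 180°.

180°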